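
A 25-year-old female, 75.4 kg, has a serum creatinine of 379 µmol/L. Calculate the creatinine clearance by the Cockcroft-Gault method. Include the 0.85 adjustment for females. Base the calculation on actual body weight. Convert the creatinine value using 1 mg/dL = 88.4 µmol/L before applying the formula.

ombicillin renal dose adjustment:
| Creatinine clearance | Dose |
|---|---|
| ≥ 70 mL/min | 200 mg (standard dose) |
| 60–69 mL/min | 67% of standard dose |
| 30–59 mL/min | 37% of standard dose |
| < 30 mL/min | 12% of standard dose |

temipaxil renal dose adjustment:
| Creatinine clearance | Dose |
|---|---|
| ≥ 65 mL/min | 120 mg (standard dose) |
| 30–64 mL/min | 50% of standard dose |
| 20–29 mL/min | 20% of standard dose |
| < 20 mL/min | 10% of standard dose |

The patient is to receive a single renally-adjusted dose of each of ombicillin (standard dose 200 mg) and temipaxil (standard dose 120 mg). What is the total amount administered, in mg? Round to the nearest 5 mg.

50 mg

SCr = 379 / 88.4 = 4.287 mg/dL
CrCl = (140 − 25) × 75.4 / (72 × 4.287) × 0.85 = 8671.0 / 308.66 × 0.85 ≈ 23.9 mL/min
CrCl ≈ 24 mL/min.
ombicillin: < 30 mL/min → 12% of 200 mg = 24 mg.
temipaxil: 20–29 mL/min → 20% of 120 mg = 24 mg.
Total = 24 + 24 = 48 mg.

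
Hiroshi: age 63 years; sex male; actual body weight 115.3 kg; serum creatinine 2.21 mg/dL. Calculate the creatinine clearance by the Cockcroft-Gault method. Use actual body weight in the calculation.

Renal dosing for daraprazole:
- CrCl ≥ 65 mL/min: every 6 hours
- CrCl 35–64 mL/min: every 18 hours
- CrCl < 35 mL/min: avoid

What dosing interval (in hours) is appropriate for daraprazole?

every 18 hours

CrCl = (140 − 63) × 115.3 / (72 × 2.21) = 8878.1 / 159.12 ≈ 55.8 mL/min
CrCl ≈ 56 mL/min → bracket 35–64 mL/min → every 18 hours.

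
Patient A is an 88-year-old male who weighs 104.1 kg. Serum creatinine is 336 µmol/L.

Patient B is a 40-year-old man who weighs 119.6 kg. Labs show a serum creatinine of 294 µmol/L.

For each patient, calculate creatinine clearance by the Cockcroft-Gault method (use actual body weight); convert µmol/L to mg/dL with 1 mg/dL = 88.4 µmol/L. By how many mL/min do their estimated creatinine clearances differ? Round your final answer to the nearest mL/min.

Patient A: SCr = 336 / 88.4 = 3.801 mg/dL
Patient A: CrCl = (140 − 88) × 104.1 / (72 × 3.801) = 5413.2 / 273.67 ≈ 19.8 mL/min
Patient B: SCr = 294 / 88.4 = 3.326 mg/dL
Patient B: CrCl = (140 − 40) × 119.6 / (72 × 3.326) = 11960.0 / 239.47 ≈ 49.9 mL/min
|19.8 − 49.9| = 30.1 mL/min

30 mL/min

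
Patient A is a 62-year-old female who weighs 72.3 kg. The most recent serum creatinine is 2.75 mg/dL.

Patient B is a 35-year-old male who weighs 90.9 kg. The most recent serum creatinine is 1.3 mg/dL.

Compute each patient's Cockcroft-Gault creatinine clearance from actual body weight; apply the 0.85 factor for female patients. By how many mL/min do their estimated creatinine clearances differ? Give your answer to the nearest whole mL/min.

78 mL/min

Patient A: CrCl = (140 − 62) × 72.3 / (72 × 2.75) × 0.85 = 5639.4 / 198.00 × 0.85 ≈ 24.2 mL/min
Patient B: CrCl = (140 − 35) × 90.9 / (72 × 1.3) = 9544.5 / 93.60 ≈ 102.0 mL/min
|24.2 − 102.0| = 77.8 mL/min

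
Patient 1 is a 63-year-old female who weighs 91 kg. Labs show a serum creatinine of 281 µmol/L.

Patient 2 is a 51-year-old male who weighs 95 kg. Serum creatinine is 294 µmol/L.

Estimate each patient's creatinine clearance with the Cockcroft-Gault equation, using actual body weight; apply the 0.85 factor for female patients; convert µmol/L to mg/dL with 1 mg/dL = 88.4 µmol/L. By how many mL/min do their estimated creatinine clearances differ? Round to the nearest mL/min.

Patient 1: SCr = 281 / 88.4 = 3.179 mg/dL
Patient 1: CrCl = (140 − 63) × 91 / (72 × 3.179) × 0.85 = 7007.0 / 228.89 × 0.85 ≈ 26.0 mL/min
Patient 2: SCr = 294 / 88.4 = 3.326 mg/dL
Patient 2: CrCl = (140 − 51) × 95 / (72 × 3.326) = 8455.0 / 239.47 ≈ 35.3 mL/min
|26.0 − 35.3| = 9.3 mL/min

9 mL/min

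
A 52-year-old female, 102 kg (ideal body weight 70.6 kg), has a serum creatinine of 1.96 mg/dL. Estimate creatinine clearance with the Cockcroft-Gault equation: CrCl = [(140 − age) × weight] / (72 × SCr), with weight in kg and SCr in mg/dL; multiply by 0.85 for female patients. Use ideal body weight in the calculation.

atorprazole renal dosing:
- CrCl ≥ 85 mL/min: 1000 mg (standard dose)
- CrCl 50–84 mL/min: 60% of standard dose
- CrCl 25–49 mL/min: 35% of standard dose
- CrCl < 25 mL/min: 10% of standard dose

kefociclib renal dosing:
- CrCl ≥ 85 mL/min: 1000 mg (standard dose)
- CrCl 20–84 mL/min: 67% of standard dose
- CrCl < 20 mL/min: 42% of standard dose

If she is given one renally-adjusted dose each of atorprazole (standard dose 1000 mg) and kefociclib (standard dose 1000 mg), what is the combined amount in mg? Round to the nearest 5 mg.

1020 mg

CrCl = (140 − 52) × 70.6 / (72 × 1.96) × 0.85 = 6212.8 / 141.12 × 0.85 ≈ 37.4 mL/min
CrCl ≈ 37 mL/min.
atorprazole: 25–49 mL/min → 35% of 1000 mg = 350 mg.
kefociclib: 20–84 mL/min → 67% of 1000 mg = 670 mg.
Total = 350 + 670 = 1020 mg.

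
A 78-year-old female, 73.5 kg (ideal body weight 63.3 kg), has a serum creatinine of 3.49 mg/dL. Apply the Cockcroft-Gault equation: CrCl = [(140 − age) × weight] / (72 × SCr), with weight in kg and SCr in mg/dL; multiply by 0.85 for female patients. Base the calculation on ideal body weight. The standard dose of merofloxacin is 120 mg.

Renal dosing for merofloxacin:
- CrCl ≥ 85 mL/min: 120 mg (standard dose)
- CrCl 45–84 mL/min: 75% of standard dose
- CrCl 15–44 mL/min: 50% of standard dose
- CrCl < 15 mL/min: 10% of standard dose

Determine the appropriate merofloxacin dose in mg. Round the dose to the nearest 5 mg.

10 mg

CrCl = (140 − 78) × 63.3 / (72 × 3.49) × 0.85 = 3924.6 / 251.28 × 0.85 ≈ 13.3 mL/min
CrCl ≈ 13 mL/min → bracket < 15 mL/min.
10% of 120 mg = 12 mg → 10 mg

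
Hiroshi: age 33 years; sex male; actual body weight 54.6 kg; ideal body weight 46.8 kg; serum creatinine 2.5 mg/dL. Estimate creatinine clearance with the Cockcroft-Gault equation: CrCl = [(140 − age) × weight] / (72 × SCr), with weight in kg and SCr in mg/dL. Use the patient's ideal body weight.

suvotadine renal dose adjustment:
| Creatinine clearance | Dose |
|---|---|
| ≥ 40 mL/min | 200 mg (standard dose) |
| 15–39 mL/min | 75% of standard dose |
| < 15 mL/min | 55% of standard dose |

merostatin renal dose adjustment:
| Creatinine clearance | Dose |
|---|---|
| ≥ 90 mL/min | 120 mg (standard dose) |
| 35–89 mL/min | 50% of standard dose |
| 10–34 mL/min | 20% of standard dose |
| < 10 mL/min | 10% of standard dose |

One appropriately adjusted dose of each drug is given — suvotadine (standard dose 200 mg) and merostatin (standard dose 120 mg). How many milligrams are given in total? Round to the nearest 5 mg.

175 mg

CrCl = (140 − 33) × 46.8 / (72 × 2.5) = 5007.6 / 180.00 ≈ 27.8 mL/min
CrCl ≈ 28 mL/min.
suvotadine: 15–39 mL/min → 75% of 200 mg = 150 mg.
merostatin: 10–34 mL/min → 20% of 120 mg = 24 mg.
Total = 150 + 24 = 174 mg.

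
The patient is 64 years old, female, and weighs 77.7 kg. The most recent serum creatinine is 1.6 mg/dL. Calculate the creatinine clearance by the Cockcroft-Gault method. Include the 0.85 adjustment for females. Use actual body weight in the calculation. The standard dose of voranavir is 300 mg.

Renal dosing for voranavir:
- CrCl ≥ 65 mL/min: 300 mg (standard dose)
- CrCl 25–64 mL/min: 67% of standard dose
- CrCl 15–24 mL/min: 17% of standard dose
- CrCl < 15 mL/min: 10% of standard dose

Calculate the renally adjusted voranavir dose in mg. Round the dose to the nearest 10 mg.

CrCl = (140 − 64) × 77.7 / (72 × 1.6) × 0.85 = 5905.2 / 115.20 × 0.85 ≈ 43.6 mL/min
CrCl ≈ 44 mL/min → bracket 25–64 mL/min.
67% of 300 mg = 201 mg → 200 mg

200 mg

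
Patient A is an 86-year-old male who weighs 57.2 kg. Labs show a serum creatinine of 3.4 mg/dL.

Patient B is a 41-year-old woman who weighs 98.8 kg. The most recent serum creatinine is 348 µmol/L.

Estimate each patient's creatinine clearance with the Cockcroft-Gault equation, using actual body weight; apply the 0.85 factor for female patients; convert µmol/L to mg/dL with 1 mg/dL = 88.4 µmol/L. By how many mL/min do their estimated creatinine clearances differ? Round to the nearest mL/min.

Patient A: CrCl = (140 − 86) × 57.2 / (72 × 3.4) = 3088.8 / 244.80 ≈ 12.6 mL/min
Patient B: SCr = 348 / 88.4 = 3.937 mg/dL
Patient B: CrCl = (140 − 41) × 98.8 / (72 × 3.937) × 0.85 = 9781.2 / 283.46 × 0.85 ≈ 29.3 mL/min
|12.6 − 29.3| = 16.7 mL/min

17 mL/min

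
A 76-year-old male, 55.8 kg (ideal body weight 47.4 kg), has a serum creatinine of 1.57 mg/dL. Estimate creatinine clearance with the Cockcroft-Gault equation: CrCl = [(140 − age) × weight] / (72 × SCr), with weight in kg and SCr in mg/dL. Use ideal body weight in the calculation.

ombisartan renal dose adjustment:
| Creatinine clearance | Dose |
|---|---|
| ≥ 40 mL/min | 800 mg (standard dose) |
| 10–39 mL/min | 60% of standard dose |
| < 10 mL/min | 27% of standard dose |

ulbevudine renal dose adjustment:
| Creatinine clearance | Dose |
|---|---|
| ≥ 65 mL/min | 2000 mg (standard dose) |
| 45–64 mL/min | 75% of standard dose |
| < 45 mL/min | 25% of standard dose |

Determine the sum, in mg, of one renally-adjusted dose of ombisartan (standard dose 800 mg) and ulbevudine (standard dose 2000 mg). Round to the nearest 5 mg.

980 mg

CrCl = (140 − 76) × 47.4 / (72 × 1.57) = 3033.6 / 113.04 ≈ 26.8 mL/min
CrCl ≈ 27 mL/min.
ombisartan: 10–39 mL/min → 60% of 800 mg = 480 mg.
ulbevudine: < 45 mL/min → 25% of 2000 mg = 500 mg.
Total = 480 + 500 = 980 mg.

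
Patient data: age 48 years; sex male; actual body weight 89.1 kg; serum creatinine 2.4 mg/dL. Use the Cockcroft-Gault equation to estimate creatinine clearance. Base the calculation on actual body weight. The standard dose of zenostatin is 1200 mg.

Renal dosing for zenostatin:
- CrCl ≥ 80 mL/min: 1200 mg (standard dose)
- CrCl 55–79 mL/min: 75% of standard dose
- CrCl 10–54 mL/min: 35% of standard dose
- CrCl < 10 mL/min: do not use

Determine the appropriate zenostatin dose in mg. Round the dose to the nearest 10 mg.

420 mg

CrCl = (140 − 48) × 89.1 / (72 × 2.4) = 8197.2 / 172.80 ≈ 47.4 mL/min
CrCl ≈ 47 mL/min → bracket 10–54 mL/min.
35% of 1200 mg = 420 mg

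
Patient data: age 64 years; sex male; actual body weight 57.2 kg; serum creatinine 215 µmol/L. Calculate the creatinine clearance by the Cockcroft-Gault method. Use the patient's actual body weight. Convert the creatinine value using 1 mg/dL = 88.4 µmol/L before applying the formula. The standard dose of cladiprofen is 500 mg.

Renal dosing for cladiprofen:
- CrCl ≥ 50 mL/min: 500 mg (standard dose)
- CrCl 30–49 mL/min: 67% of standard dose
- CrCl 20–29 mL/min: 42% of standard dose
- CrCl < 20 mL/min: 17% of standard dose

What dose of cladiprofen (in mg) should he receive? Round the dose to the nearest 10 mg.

210 mg

SCr = 215 / 88.4 = 2.432 mg/dL
CrCl = (140 − 64) × 57.2 / (72 × 2.432) = 4347.2 / 175.10 ≈ 24.8 mL/min
CrCl ≈ 25 mL/min → bracket 20–29 mL/min.
42% of 500 mg = 210 mg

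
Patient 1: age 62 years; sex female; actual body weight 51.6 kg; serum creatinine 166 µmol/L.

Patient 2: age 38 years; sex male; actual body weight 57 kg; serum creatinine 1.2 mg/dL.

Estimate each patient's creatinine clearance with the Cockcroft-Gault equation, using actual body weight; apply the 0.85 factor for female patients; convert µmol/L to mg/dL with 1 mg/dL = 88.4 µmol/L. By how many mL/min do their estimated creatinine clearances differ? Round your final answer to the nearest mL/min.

Patient 1: SCr = 166 / 88.4 = 1.878 mg/dL
Patient 1: CrCl = (140 − 62) × 51.6 / (72 × 1.878) × 0.85 = 4024.8 / 135.22 × 0.85 ≈ 25.3 mL/min
Patient 2: CrCl = (140 − 38) × 57 / (72 × 1.2) = 5814.0 / 86.40 ≈ 67.3 mL/min
|25.3 − 67.3| = 42.0 mL/min

42 mL/min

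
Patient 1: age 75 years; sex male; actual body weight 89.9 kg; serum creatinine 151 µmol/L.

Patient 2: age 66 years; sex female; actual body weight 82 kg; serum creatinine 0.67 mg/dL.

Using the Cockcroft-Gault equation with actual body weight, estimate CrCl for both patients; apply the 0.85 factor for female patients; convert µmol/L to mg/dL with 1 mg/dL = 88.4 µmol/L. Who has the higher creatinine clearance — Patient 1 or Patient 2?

Patient 2

Patient 1: SCr = 151 / 88.4 = 1.708 mg/dL
Patient 1: CrCl = (140 − 75) × 89.9 / (72 × 1.708) = 5843.5 / 122.98 ≈ 47.5 mL/min
Patient 2: CrCl = (140 − 66) × 82 / (72 × 0.67) × 0.85 = 6068.0 / 48.24 × 0.85 ≈ 106.9 mL/min
47.5 vs 106.9 mL/min → Patient 2 is higher.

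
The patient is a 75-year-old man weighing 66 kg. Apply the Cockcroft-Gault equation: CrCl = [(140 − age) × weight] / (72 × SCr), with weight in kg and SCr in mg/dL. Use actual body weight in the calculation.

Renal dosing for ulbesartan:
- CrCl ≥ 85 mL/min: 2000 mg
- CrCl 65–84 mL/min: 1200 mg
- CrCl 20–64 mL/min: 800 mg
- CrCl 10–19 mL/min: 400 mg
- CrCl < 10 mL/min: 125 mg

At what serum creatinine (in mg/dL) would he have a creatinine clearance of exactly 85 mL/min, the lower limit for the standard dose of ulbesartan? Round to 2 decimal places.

0.70 mg/dL

Standard dose requires CrCl ≥ 85 mL/min.
Set (140 − 75) × 66 / (72 × SCr) = 85
SCr = (140 − 75) × 66 / (72 × 85) = 0.701 mg/dL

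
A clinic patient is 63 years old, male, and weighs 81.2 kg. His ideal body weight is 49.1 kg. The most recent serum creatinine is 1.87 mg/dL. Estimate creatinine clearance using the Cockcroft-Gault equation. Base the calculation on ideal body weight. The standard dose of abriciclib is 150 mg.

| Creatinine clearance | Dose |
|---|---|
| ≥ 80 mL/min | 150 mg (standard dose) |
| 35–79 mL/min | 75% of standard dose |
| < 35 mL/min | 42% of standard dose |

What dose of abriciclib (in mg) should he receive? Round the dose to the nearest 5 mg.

CrCl = (140 − 63) × 49.1 / (72 × 1.87) = 3780.7 / 134.64 ≈ 28.1 mL/min
CrCl ≈ 28 mL/min → bracket < 35 mL/min.
42% of 150 mg = 63 mg → 65 mg

65 mg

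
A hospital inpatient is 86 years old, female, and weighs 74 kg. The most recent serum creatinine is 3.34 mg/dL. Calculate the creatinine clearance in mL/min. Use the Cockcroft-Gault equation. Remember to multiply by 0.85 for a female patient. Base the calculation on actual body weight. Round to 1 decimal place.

CrCl = (140 − 86) × 74 / (72 × 3.34) × 0.85 = 3996.0 / 240.48 × 0.85 ≈ 14.1 mL/min

14.1 mL/min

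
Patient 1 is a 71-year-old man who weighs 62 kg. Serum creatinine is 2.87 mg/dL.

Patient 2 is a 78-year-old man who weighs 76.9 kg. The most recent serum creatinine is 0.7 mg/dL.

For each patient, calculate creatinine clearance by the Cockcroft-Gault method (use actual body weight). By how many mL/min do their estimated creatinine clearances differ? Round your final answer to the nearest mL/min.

74 mL/min

Patient 1: CrCl = (140 − 71) × 62 / (72 × 2.87) = 4278.0 / 206.64 ≈ 20.7 mL/min
Patient 2: CrCl = (140 − 78) × 76.9 / (72 × 0.7) = 4767.8 / 50.40 ≈ 94.6 mL/min
|20.7 − 94.6| = 73.9 mL/min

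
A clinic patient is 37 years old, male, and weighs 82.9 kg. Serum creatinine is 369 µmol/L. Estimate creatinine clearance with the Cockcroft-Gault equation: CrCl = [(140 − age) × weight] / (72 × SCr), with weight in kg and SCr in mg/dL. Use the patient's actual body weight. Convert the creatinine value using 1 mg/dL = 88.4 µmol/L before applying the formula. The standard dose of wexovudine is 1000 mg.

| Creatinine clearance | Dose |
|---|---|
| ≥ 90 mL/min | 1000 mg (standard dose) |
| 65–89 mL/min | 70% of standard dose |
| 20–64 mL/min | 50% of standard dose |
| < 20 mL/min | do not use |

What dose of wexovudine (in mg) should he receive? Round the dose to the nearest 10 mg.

SCr = 369 / 88.4 = 4.174 mg/dL
CrCl = (140 − 37) × 82.9 / (72 × 4.174) = 8538.7 / 300.53 ≈ 28.4 mL/min
CrCl ≈ 28 mL/min → bracket 20–64 mL/min.
50% of 1000 mg = 500 mg

500 mg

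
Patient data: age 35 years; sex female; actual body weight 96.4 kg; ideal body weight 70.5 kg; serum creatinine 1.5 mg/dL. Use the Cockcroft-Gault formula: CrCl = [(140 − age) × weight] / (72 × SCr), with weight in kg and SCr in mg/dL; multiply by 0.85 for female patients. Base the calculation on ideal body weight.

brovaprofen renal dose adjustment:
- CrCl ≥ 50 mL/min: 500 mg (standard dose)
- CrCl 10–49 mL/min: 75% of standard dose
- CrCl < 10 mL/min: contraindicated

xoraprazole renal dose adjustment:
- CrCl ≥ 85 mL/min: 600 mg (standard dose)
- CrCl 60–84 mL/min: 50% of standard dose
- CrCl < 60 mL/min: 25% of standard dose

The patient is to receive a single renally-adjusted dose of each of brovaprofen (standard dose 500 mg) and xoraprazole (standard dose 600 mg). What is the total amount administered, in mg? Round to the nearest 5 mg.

CrCl = (140 − 35) × 70.5 / (72 × 1.5) × 0.85 = 7402.5 / 108.00 × 0.85 ≈ 58.3 mL/min
CrCl ≈ 58 mL/min.
brovaprofen: ≥ 50 mL/min → 100% of 500 mg = 500 mg.
xoraprazole: < 60 mL/min → 25% of 600 mg = 150 mg.
Total = 500 + 150 = 650 mg.

650 mg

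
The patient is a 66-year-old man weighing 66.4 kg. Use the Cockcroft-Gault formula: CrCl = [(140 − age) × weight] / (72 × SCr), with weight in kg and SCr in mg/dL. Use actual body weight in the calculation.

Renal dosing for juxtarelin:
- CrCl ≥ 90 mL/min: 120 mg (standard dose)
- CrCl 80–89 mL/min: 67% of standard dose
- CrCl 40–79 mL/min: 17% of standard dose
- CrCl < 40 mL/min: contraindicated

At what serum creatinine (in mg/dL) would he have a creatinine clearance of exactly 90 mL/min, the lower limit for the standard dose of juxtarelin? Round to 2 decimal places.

0.76 mg/dL

Standard dose requires CrCl ≥ 90 mL/min.
Set (140 − 66) × 66.4 / (72 × SCr) = 90
SCr = (140 − 66) × 66.4 / (72 × 90) = 0.758 mg/dL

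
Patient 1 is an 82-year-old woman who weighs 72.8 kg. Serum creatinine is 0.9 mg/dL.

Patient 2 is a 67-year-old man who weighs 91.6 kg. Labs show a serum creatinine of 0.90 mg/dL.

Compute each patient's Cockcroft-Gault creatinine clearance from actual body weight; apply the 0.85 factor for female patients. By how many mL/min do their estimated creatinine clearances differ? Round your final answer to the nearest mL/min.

48 mL/min

Patient 1: CrCl = (140 − 82) × 72.8 / (72 × 0.9) × 0.85 = 4222.4 / 64.80 × 0.85 ≈ 55.4 mL/min
Patient 2: CrCl = (140 − 67) × 91.6 / (72 × 0.9) = 6686.8 / 64.80 ≈ 103.2 mL/min
|55.4 − 103.2| = 47.8 mL/min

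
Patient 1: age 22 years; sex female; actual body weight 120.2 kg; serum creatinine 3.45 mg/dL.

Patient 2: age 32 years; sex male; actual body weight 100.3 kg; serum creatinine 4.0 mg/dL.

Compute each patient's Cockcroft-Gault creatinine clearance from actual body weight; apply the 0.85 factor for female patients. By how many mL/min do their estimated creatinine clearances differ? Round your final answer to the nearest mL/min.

11 mL/min

Patient 1: CrCl = (140 − 22) × 120.2 / (72 × 3.45) × 0.85 = 14183.6 / 248.40 × 0.85 ≈ 48.5 mL/min
Patient 2: CrCl = (140 − 32) × 100.3 / (72 × 4) = 10832.4 / 288.00 ≈ 37.6 mL/min
|48.5 − 37.6| = 10.9 mL/min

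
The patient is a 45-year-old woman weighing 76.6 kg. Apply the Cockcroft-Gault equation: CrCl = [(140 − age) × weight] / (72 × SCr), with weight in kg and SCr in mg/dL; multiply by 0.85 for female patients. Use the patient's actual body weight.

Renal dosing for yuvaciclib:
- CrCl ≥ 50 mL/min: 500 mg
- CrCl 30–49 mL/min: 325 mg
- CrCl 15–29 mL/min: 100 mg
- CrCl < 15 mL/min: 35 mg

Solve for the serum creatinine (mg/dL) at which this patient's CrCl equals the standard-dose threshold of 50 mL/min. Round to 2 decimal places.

Standard dose requires CrCl ≥ 50 mL/min.
Set (140 − 45) × 76.6 × 0.85 / (72 × SCr) = 50
SCr = (140 − 45) × 76.6 × 0.85 / (72 × 50) = 1.718 mg/dL

1.72 mg/dL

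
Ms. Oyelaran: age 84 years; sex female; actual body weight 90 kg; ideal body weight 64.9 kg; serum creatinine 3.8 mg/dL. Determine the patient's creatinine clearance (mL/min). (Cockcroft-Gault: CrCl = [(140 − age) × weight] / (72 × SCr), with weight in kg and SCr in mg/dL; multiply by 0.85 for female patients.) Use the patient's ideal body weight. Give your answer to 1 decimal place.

11.3 mL/min

CrCl = (140 − 84) × 64.9 / (72 × 3.8) × 0.85 = 3634.4 / 273.60 × 0.85 ≈ 11.3 mL/min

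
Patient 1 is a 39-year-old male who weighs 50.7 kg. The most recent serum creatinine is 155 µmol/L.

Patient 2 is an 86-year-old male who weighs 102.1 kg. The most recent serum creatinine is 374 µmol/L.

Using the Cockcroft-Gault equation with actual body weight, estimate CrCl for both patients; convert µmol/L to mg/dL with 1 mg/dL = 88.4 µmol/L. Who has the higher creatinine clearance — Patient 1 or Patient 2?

Patient 1: SCr = 155 / 88.4 = 1.753 mg/dL
Patient 1: CrCl = (140 − 39) × 50.7 / (72 × 1.753) = 5120.7 / 126.22 ≈ 40.6 mL/min
Patient 2: SCr = 374 / 88.4 = 4.231 mg/dL
Patient 2: CrCl = (140 − 86) × 102.1 / (72 × 4.231) = 5513.4 / 304.63 ≈ 18.1 mL/min
40.6 vs 18.1 mL/min → Patient 1 is higher.

Patient 1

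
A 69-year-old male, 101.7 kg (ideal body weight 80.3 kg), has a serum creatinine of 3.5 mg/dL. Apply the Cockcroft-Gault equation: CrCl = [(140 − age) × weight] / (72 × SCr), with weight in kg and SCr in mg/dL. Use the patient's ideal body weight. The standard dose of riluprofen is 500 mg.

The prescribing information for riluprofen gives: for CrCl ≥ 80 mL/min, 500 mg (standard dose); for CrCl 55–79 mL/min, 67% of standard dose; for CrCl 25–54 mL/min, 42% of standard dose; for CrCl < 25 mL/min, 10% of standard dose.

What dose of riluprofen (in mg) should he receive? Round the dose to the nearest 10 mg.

50 mg

CrCl = (140 − 69) × 80.3 / (72 × 3.5) = 5701.3 / 252.00 ≈ 22.6 mL/min
CrCl ≈ 23 mL/min → bracket < 25 mL/min.
10% of 500 mg = 50 mg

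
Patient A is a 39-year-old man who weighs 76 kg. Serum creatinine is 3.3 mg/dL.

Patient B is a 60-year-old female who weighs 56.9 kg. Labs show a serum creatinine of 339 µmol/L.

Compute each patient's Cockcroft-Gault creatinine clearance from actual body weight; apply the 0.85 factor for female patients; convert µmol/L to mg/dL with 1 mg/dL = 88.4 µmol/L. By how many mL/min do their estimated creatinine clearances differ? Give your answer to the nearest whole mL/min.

18 mL/min

Patient A: CrCl = (140 − 39) × 76 / (72 × 3.3) = 7676.0 / 237.60 ≈ 32.3 mL/min
Patient B: SCr = 339 / 88.4 = 3.835 mg/dL
Patient B: CrCl = (140 − 60) × 56.9 / (72 × 3.835) × 0.85 = 4552.0 / 276.12 × 0.85 ≈ 14.0 mL/min
|32.3 − 14.0| = 18.3 mL/min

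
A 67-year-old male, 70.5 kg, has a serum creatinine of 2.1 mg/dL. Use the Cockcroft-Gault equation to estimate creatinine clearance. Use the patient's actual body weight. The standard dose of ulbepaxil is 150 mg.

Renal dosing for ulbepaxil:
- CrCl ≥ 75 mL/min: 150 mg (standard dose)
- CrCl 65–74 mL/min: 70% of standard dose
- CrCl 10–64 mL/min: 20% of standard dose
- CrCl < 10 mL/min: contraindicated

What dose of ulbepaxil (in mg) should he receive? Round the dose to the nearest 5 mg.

CrCl = (140 − 67) × 70.5 / (72 × 2.1) = 5146.5 / 151.20 ≈ 34.0 mL/min
CrCl ≈ 34 mL/min → bracket 10–64 mL/min.
20% of 150 mg = 30 mg

30 mg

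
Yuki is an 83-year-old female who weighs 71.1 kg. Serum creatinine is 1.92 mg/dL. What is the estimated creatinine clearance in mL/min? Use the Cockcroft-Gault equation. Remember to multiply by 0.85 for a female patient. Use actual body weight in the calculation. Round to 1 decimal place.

24.9 mL/min

CrCl = (140 − 83) × 71.1 / (72 × 1.92) × 0.85 = 4052.7 / 138.24 × 0.85 ≈ 24.9 mL/min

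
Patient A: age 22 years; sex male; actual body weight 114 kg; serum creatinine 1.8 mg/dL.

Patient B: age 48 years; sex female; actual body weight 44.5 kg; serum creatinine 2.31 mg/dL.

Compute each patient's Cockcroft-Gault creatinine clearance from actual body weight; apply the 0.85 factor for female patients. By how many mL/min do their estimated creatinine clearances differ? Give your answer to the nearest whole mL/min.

83 mL/min

Patient A: CrCl = (140 − 22) × 114 / (72 × 1.8) = 13452.0 / 129.60 ≈ 103.8 mL/min
Patient B: CrCl = (140 − 48) × 44.5 / (72 × 2.31) × 0.85 = 4094.0 / 166.32 × 0.85 ≈ 20.9 mL/min
|103.8 − 20.9| = 82.9 mL/min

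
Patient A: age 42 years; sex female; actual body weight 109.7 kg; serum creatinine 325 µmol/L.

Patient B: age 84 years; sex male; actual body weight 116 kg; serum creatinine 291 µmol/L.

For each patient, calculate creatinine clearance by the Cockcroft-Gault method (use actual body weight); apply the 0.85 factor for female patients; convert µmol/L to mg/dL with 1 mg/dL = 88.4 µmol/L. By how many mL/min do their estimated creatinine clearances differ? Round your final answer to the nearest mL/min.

7 mL/min

Patient A: SCr = 325 / 88.4 = 3.676 mg/dL
Patient A: CrCl = (140 − 42) × 109.7 / (72 × 3.676) × 0.85 = 10750.6 / 264.67 × 0.85 ≈ 34.5 mL/min
Patient B: SCr = 291 / 88.4 = 3.292 mg/dL
Patient B: CrCl = (140 − 84) × 116 / (72 × 3.292) = 6496.0 / 237.02 ≈ 27.4 mL/min
|34.5 − 27.4| = 7.1 mL/min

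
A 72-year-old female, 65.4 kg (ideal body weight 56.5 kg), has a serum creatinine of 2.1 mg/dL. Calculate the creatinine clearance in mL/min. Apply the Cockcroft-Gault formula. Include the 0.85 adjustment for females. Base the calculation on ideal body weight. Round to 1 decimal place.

CrCl = (140 − 72) × 56.5 / (72 × 2.1) × 0.85 = 3842.0 / 151.20 × 0.85 ≈ 21.6 mL/min

21.6 mL/min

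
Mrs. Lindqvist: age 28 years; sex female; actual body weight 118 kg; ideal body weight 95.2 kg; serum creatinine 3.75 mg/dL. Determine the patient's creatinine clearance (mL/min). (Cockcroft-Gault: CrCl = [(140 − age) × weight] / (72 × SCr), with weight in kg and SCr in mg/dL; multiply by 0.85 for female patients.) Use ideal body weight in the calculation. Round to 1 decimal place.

33.6 mL/min

CrCl = (140 − 28) × 95.2 / (72 × 3.75) × 0.85 = 10662.4 / 270.00 × 0.85 ≈ 33.6 mL/min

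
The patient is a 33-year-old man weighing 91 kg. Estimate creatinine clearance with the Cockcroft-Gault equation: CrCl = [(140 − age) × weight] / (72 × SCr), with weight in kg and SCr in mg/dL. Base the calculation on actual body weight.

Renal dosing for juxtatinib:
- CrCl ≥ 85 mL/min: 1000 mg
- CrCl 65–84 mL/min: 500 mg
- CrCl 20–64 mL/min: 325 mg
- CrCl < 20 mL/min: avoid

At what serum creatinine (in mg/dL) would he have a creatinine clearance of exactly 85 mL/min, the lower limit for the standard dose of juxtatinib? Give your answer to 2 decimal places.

1.59 mg/dL

Standard dose requires CrCl ≥ 85 mL/min.
Set (140 − 33) × 91 / (72 × SCr) = 85
SCr = (140 − 33) × 91 / (72 × 85) = 1.591 mg/dL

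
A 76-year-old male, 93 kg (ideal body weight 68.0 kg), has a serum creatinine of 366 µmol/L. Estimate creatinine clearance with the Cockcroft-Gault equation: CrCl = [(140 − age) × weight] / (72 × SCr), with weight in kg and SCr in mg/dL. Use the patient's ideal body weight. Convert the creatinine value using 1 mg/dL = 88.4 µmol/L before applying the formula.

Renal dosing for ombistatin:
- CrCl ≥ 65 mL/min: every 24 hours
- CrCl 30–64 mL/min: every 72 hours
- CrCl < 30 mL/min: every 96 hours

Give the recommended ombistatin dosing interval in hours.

SCr = 366 / 88.4 = 4.14 mg/dL
CrCl = (140 − 76) × 68 / (72 × 4.14) = 4352.0 / 298.08 ≈ 14.6 mL/min
CrCl ≈ 15 mL/min → bracket < 30 mL/min → every 96 hours.

every 96 hours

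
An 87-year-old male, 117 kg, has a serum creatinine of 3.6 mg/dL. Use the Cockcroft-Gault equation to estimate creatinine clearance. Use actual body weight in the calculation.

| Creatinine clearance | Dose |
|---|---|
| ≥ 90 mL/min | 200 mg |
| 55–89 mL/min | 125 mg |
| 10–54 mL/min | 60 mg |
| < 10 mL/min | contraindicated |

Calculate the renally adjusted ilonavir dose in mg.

60 mg

CrCl = (140 − 87) × 117 / (72 × 3.6) = 6201.0 / 259.20 ≈ 23.9 mL/min
CrCl ≈ 24 mL/min → bracket 10–54 mL/min.
Dose for this bracket: 60 mg.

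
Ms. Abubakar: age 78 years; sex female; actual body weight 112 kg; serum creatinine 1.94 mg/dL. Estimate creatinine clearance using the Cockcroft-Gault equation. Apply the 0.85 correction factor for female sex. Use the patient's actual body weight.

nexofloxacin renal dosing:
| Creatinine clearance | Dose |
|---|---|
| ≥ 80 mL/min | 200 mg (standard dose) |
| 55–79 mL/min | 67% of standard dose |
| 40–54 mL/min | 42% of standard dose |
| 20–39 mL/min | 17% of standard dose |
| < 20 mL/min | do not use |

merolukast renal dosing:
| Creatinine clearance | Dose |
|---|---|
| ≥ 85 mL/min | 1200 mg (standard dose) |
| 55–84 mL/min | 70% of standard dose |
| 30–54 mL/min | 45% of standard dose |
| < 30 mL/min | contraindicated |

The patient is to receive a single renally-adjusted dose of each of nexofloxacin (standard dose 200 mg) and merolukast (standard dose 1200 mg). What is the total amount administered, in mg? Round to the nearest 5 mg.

625 mg

CrCl = (140 − 78) × 112 / (72 × 1.94) × 0.85 = 6944.0 / 139.68 × 0.85 ≈ 42.3 mL/min
CrCl ≈ 42 mL/min.
nexofloxacin: 40–54 mL/min → 42% of 200 mg = 84 mg.
merolukast: 30–54 mL/min → 45% of 1200 mg = 540 mg.
Total = 84 + 540 = 624 mg.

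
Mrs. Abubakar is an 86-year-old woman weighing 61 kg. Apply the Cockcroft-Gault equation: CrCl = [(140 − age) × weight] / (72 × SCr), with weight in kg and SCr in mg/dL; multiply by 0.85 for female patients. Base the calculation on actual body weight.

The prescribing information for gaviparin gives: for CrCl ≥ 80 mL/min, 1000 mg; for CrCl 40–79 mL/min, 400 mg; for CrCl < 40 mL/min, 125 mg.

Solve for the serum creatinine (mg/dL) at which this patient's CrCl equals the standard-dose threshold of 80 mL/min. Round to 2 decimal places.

Standard dose requires CrCl ≥ 80 mL/min.
Set (140 − 86) × 61 × 0.85 / (72 × SCr) = 80
SCr = (140 − 86) × 61 × 0.85 / (72 × 80) = 0.486 mg/dL

0.49 mg/dL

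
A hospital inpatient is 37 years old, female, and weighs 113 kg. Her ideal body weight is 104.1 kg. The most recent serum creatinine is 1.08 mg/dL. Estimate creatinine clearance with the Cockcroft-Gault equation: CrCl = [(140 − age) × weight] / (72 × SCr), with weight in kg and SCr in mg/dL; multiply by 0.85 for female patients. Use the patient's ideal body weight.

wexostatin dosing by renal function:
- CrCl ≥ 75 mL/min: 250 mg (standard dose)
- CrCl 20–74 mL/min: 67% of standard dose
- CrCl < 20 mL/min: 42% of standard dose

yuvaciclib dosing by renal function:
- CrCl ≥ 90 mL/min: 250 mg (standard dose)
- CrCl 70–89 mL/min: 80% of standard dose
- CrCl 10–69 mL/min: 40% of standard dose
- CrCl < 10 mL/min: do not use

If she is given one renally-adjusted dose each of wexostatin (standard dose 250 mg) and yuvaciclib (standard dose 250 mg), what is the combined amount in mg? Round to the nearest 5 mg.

CrCl = (140 − 37) × 104.1 / (72 × 1.08) × 0.85 = 10722.3 / 77.76 × 0.85 ≈ 117.2 mL/min
CrCl ≈ 117 mL/min.
wexostatin: ≥ 75 mL/min → 100% of 250 mg = 250 mg.
yuvaciclib: ≥ 90 mL/min → 100% of 250 mg = 250 mg.
Total = 250 + 250 = 500 mg.

500 mg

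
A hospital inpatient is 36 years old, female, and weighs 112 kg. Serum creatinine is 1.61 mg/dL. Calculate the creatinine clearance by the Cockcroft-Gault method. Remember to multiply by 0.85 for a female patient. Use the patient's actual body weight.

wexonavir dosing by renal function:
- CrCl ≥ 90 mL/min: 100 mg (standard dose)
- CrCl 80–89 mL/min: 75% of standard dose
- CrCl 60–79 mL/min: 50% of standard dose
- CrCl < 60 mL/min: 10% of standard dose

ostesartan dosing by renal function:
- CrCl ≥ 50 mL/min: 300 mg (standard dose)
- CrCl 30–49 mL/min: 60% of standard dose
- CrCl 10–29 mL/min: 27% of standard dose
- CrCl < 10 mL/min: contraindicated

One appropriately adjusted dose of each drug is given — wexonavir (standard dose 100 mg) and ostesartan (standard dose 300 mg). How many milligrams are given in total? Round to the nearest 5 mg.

CrCl = (140 − 36) × 112 / (72 × 1.61) × 0.85 = 11648.0 / 115.92 × 0.85 ≈ 85.4 mL/min
CrCl ≈ 85 mL/min.
wexonavir: 80–89 mL/min → 75% of 100 mg = 75 mg.
ostesartan: ≥ 50 mL/min → 100% of 300 mg = 300 mg.
Total = 75 + 300 = 375 mg.

375 mg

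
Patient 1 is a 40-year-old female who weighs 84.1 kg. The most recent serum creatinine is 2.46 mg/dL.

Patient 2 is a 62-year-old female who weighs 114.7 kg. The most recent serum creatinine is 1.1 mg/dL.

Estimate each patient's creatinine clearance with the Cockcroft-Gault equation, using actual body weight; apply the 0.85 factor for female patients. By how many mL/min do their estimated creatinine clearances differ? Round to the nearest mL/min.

56 mL/min

Patient 1: CrCl = (140 − 40) × 84.1 / (72 × 2.46) × 0.85 = 8410.0 / 177.12 × 0.85 ≈ 40.4 mL/min
Patient 2: CrCl = (140 − 62) × 114.7 / (72 × 1.1) × 0.85 = 8946.6 / 79.20 × 0.85 ≈ 96.0 mL/min
|40.4 − 96.0| = 55.6 mL/min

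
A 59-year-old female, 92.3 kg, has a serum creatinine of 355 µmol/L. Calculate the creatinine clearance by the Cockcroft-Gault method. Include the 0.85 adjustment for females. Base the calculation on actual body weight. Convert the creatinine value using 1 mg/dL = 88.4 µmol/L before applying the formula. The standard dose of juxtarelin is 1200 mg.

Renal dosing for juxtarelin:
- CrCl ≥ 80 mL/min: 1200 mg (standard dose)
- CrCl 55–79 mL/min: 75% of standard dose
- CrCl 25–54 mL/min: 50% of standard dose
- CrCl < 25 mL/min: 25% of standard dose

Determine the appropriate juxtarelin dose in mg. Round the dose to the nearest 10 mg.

SCr = 355 / 88.4 = 4.016 mg/dL
CrCl = (140 − 59) × 92.3 / (72 × 4.016) × 0.85 = 7476.3 / 289.15 × 0.85 ≈ 22.0 mL/min
CrCl ≈ 22 mL/min → bracket < 25 mL/min.
25% of 1200 mg = 300 mg

300 mg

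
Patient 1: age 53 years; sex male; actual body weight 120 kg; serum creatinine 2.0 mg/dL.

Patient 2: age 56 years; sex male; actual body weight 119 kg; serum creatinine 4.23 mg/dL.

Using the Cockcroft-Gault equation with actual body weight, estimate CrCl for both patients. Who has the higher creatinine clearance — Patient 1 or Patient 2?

Patient 1: CrCl = (140 − 53) × 120 / (72 × 2) = 10440.0 / 144.00 ≈ 72.5 mL/min
Patient 2: CrCl = (140 − 56) × 119 / (72 × 4.23) = 9996.0 / 304.56 ≈ 32.8 mL/min
72.5 vs 32.8 mL/min → Patient 1 is higher.

Patient 1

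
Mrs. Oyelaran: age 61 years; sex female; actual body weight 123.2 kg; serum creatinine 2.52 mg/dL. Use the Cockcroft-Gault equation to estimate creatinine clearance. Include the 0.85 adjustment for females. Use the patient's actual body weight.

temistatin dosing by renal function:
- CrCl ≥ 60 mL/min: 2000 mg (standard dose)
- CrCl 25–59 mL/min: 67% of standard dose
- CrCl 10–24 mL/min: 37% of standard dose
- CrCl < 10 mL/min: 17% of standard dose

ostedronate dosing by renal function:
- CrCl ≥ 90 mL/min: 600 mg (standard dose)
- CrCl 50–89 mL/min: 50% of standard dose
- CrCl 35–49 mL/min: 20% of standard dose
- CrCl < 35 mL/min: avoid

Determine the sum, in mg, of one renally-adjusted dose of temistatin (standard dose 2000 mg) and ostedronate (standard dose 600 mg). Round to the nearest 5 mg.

1460 mg

CrCl = (140 − 61) × 123.2 / (72 × 2.52) × 0.85 = 9732.8 / 181.44 × 0.85 ≈ 45.6 mL/min
CrCl ≈ 46 mL/min.
temistatin: 25–59 mL/min → 67% of 2000 mg = 1340 mg.
ostedronate: 35–49 mL/min → 20% of 600 mg = 120 mg.
Total = 1340 + 120 = 1460 mg.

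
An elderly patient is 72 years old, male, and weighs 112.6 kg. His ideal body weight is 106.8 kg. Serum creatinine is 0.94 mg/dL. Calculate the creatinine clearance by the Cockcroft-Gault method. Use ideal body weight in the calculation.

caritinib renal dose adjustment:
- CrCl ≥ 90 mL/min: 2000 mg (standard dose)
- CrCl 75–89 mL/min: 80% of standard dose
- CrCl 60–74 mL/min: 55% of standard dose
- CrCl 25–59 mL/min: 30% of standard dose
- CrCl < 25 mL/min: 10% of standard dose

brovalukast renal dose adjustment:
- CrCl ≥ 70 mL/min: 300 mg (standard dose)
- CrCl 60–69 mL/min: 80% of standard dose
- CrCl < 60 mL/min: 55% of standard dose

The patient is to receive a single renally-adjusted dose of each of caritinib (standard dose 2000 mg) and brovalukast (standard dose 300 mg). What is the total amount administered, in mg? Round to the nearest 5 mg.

2300 mg

CrCl = (140 − 72) × 106.8 / (72 × 0.94) = 7262.4 / 67.68 ≈ 107.3 mL/min
CrCl ≈ 107 mL/min.
caritinib: ≥ 90 mL/min → 100% of 2000 mg = 2000 mg.
brovalukast: ≥ 70 mL/min → 100% of 300 mg = 300 mg.
Total = 2000 + 300 = 2300 mg.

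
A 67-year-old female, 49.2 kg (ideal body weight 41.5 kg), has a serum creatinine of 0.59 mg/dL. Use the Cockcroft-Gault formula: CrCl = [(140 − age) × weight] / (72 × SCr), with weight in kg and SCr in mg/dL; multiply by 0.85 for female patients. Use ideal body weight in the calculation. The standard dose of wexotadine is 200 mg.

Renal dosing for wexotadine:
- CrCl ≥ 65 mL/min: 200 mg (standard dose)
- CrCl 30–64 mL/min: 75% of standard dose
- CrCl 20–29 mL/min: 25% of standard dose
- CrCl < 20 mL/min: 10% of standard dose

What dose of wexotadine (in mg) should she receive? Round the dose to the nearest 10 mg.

150 mg

CrCl = (140 − 67) × 41.5 / (72 × 0.59) × 0.85 = 3029.5 / 42.48 × 0.85 ≈ 60.6 mL/min
CrCl ≈ 61 mL/min → bracket 30–64 mL/min.
75% of 200 mg = 150 mg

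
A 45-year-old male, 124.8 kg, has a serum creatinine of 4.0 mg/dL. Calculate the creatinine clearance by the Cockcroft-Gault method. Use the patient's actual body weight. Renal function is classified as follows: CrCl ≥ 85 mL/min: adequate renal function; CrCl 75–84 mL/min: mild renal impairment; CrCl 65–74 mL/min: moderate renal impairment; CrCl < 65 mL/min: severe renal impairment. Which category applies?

CrCl = (140 − 45) × 124.8 / (72 × 4) = 11856.0 / 288.00 ≈ 41.2 mL/min
41 mL/min falls in the 'severe renal impairment' range.

severe renal impairment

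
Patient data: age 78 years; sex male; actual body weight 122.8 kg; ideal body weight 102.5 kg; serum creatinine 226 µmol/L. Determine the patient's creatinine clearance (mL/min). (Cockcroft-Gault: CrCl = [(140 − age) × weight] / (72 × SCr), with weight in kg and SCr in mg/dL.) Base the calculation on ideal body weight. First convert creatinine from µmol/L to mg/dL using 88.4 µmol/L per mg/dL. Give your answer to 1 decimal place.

34.5 mL/min

SCr = 226 / 88.4 = 2.557 mg/dL
CrCl = (140 − 78) × 102.5 / (72 × 2.557) = 6355.0 / 184.10 ≈ 34.5 mL/min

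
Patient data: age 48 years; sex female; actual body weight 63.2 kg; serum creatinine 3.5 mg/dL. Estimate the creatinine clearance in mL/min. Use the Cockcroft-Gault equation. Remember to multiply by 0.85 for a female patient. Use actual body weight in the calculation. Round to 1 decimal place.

19.6 mL/min

CrCl = (140 − 48) × 63.2 / (72 × 3.5) × 0.85 = 5814.4 / 252.00 × 0.85 ≈ 19.6 mL/min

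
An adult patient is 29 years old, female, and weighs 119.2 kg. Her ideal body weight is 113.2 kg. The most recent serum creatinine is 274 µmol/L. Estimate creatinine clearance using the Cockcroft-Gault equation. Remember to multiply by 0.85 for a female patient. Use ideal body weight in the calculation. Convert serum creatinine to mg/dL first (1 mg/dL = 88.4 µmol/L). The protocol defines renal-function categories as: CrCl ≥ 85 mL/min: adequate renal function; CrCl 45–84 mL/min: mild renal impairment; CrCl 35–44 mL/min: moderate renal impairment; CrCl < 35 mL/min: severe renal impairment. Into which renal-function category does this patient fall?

SCr = 274 / 88.4 = 3.1 mg/dL
CrCl = (140 − 29) × 113.2 / (72 × 3.1) × 0.85 = 12565.2 / 223.20 × 0.85 ≈ 47.9 mL/min
48 mL/min falls in the 'mild renal impairment' range.

mild renal impairment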